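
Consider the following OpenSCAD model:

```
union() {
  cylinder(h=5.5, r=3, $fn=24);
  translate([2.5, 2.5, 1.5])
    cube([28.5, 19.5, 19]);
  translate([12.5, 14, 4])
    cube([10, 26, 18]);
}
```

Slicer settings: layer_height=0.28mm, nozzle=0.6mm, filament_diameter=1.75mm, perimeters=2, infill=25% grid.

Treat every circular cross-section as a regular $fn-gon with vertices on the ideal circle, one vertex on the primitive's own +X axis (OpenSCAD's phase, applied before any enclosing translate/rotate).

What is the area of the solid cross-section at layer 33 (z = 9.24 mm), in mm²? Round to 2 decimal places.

735.75 mm²

At z = 9.24 mm: the cylinder is absent (z outside [0, 5.5]); the 28.5×19.5 cube at (2.5, 2.5) contributes its full rectangle (area 555.75 mm²); the 10×26 cube at (12.5, 14) contributes its full rectangle (area 260.00 mm²); Combining (union): the regions partially overlap — summed areas 815.75 mm² minus the doubly-counted overlap 80.00 mm² gives 735.75 mm² — area = 735.75 mm². Overall, the cross-section is a single solid region. Net area = 735.75 mm².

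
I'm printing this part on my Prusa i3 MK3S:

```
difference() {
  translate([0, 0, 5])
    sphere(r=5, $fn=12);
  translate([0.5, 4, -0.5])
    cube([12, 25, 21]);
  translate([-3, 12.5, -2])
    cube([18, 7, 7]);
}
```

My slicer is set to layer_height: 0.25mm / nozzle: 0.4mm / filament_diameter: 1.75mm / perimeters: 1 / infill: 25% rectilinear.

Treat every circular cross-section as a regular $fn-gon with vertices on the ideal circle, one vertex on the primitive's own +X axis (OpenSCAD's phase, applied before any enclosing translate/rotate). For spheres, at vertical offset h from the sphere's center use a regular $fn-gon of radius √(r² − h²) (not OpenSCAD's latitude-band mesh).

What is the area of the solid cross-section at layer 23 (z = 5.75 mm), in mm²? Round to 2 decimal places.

72.20 mm²

At z = 5.75 mm: the r=5 sphere contributes a regular 12-gon of circumradius √(5²−0.75²) = 4.943 (area = (12/2)·4.943²·sin(360°/12) = 73.31 mm²); the cube at (0.5, 4) (footprint 12×25) is included at this height (area 300.00 mm²); the cube at (-3, 12.5) is absent (z outside [-2, 5]); Taking the first minus the rest: starting from the r=5 sphere (73.31 mm²), the 12×25 cube at (0.5, 4) partially overlaps it — only the 1.11 mm² overlap (of its 300.00 mm²) is removed, clipping the outline — area = 72.20 mm². Overall, the cross-section is a single solid region. Net area = 72.20 mm².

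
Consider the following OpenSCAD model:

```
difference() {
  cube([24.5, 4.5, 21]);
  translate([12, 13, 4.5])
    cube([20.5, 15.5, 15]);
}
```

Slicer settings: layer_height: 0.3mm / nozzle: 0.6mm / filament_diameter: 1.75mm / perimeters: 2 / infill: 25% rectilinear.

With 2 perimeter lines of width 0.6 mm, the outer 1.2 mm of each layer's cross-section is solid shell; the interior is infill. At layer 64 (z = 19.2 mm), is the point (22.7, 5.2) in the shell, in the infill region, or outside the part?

outside

At z = 19.2 mm: the cube (footprint 24.5×4.5) is included at this height; the 20.5×15.5 cube at (12, 13) contributes its full rectangle; Subtracting the remaining from the first: starting from the 24.5×4.5 cube, the 20.5×15.5 cube at (12, 13) misses the remaining region (no effect) — 1 connected region. Overall, the cross-section is a single solid region. The nearest boundary edge runs (0.00, 4.50)→(24.50, 4.50); distance from the point to it = 0.70 mm. The point is not inside any of the regions above, so it lies outside the cross-section (0.70 mm from the nearest boundary).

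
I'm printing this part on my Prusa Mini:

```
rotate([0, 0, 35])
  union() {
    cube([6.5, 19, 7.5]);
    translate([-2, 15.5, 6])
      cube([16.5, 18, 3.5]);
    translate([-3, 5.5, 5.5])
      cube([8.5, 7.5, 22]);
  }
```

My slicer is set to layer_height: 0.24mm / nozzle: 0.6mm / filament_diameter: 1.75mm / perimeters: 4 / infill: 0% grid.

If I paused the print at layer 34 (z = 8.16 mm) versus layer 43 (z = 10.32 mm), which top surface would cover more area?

layer 34 (z = 8.16 mm)

Layer 34 (z = 8.16): the cube is not intersected at this z (z outside [0, 7.5]); the cube at (-2, 15.5) (footprint 16.5×18) is included at this height (area 297.00 mm²); the 8.5×7.5 cube at (-3, 5.5) contributes its full rectangle (area 63.75 mm²); Taking the union: the 2 present regions are separate (no shared area or edge), so areas and boundary lengths simply add and each stays a separate island — area = 360.75 mm²; (rotated 35° about Z; rotation is an isometry so areas/perimeters/island counts are preserved). So its area = 360.75 mm². Layer 43 (z = 10.32): the cube is absent (z outside [0, 7.5]); the cube at (-2, 15.5) is not intersected at this z (z outside [6, 9.5]); the 8.5×7.5 cube at (-3, 5.5) contributes its full rectangle (area 63.75 mm²); Merging all regions: only the 8.5×7.5 cube at (-3, 5.5) is present, so the union is just that shape — area = 63.75 mm²; (rotated 35° about Z; rotation is an isometry so areas/perimeters/island counts are preserved). So its area = 63.75 mm². Layer 34 is larger (360.75 vs 63.75 mm²).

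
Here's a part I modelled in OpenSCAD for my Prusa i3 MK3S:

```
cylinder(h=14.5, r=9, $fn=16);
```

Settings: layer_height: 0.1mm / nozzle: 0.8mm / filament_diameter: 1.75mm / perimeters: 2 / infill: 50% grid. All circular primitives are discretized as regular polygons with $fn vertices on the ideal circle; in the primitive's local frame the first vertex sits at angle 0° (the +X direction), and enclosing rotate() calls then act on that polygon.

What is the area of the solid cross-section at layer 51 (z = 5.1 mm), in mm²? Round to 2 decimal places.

At z = 5.1 mm: the cylinder: section is a regular 16-gon, circumradius r=9 (area = (16/2)·9.000²·sin(360°/16) = 247.98 mm²). Overall, the cross-section is a single solid region. Net area = 247.98 mm².

247.98 mm²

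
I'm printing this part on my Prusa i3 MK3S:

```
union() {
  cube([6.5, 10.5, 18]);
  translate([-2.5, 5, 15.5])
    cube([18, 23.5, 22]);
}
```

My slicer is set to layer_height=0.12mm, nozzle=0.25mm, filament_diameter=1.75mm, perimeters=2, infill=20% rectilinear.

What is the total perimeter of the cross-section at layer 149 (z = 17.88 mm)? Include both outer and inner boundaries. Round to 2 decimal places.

At z = 17.88 mm: the cube is present — its section is the full 6.5×10.5 rectangle (perimeter 34.00 mm); the 18×23.5 cube at (-2.5, 5) contributes its full rectangle (perimeter 83.00 mm); Combining (union): the regions partially overlap (shared area 35.75 mm²), so the edge portions inside another operand are dropped and the merged outline is re-measured after clipping — boundary = 93.00 mm. Overall, the cross-section is a single solid region. Total boundary length (outer) = 93.00 mm.

93.00 mm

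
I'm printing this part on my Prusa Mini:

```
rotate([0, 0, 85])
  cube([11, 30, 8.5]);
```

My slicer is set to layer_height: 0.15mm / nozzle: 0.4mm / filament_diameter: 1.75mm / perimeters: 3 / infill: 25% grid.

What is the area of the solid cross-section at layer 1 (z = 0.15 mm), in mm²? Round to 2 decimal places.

330.00 mm²

At z = 0.15 mm: the cube (footprint 11×30) is included at this height (area 330.00 mm²); (rotated 85° about Z; rotation is an isometry so areas/perimeters/island counts are preserved). Overall, the cross-section is a single solid region. Net area = 330.00 mm².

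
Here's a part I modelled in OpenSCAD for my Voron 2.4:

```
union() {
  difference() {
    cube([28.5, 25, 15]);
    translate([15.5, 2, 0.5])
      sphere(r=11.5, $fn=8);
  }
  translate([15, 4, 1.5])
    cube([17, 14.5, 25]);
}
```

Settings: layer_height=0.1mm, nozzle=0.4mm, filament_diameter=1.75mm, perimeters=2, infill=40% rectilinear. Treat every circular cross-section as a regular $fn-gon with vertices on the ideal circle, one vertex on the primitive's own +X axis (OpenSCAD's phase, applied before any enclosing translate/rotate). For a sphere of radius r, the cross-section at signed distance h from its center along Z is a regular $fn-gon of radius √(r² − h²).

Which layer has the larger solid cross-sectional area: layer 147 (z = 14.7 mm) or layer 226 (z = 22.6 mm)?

layer 147 (z = 14.7 mm)

Layer 147 (z = 14.7): the 28.5×25 cube contributes its full rectangle (area 712.50 mm²); the sphere at (15.5, 2) is not intersected at this z (|z−center|=14.200 > r=11.5); After the difference (first − rest): none of the subtracted shapes is present at this height, so the 28.5×25 cube is unchanged — area = 712.50 mm²; the cube at (15, 4) (footprint 17×14.5) is included at this height (area 246.50 mm²); Merging all regions: the regions partially overlap — summed areas 959.00 mm² minus the doubly-counted overlap 195.75 mm² gives 763.25 mm² — area = 763.25 mm². So its area = 763.25 mm². Layer 226 (z = 22.6): the cube is not intersected at this z (z outside [0, 15]); the sphere at (15.5, 2) is not intersected at this z (|z−center|=22.100 > r=11.5); Subtracting the remaining from the first: the first operand is absent here, so nothing remains; the cube at (15, 4) (footprint 17×14.5) is included at this height (area 246.50 mm²); Combining (union): only the 17×14.5 cube at (15, 4) is present, so the union is just that shape — area = 246.50 mm². So its area = 246.50 mm². Layer 147 is larger (763.25 vs 246.50 mm²).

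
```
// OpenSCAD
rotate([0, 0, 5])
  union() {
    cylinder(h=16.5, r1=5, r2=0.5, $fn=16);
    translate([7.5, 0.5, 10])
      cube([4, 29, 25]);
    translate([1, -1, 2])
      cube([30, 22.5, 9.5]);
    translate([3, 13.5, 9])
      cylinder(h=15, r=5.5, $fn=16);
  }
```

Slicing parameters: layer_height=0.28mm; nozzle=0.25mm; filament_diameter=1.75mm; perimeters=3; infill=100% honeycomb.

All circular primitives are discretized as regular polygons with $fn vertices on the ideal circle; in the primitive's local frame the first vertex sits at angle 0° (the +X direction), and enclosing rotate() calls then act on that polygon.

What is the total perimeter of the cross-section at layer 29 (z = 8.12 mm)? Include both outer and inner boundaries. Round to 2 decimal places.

112.87 mm

At z = 8.12 mm: the cone (r1=5→r2=0.5) has section circumradius 2.785 here — a regular 16-gon (perimeter = 2·16·2.785·sin(180°/16) = 17.39 mm); the cube at (7.5, 0.5) is absent (z outside [10, 35]); the cube at (1, -1) is present — its section is the full 30×22.5 rectangle (perimeter 105.00 mm); the cylinder at (3, 13.5) does not reach this height (z outside [9, 24]); Combining (union): the regions partially overlap (shared area 4.94 mm²), so the edge portions inside another operand are dropped and the merged outline is re-measured after clipping — boundary = 112.87 mm; (whole slice rotated 5° about Z — lengths, areas and connectivity unchanged). Overall, the cross-section is a single solid region. Total boundary length (outer) = 112.87 mm.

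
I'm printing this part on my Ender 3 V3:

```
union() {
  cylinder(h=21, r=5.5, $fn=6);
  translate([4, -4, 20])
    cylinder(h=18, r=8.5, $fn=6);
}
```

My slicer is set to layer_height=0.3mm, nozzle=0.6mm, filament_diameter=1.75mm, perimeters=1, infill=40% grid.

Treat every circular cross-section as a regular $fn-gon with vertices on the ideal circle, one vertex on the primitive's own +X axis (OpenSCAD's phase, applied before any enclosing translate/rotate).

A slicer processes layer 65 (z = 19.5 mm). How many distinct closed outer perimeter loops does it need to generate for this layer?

At z = 19.5 mm: the r=5.5 cylinder gives a regular 6-gon of circumradius 5.5 (constant along its height); the cylinder at (4, -4) is not intersected at this z (z outside [20, 38]); Combining (union): only the r=5.5 cylinder is present, so the union is just that shape — 1 connected region. The result has 1 disconnected region.

1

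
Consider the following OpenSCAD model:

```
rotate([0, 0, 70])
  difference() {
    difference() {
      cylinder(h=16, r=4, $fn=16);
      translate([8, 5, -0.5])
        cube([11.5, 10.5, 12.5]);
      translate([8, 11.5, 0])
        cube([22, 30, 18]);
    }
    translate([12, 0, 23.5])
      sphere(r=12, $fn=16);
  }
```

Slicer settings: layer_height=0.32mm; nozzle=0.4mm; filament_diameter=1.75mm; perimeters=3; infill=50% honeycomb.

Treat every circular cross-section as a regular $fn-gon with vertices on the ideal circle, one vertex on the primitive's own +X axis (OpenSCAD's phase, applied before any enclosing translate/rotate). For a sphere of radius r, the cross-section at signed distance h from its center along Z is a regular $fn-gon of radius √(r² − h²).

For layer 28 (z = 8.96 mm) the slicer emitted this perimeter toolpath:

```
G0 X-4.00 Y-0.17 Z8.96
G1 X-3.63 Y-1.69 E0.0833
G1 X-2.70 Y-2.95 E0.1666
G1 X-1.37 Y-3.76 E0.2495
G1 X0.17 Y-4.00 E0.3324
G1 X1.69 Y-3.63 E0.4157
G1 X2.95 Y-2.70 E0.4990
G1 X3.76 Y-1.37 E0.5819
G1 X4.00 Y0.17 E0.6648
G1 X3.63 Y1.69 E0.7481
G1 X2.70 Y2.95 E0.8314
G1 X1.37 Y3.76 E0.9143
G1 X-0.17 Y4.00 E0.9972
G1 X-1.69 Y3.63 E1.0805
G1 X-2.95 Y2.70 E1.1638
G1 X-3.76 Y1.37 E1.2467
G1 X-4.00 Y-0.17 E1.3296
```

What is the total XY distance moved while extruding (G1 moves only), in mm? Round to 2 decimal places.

24.99 mm

Sum the Euclidean lengths of each G1 segment: total = 24.99 mm.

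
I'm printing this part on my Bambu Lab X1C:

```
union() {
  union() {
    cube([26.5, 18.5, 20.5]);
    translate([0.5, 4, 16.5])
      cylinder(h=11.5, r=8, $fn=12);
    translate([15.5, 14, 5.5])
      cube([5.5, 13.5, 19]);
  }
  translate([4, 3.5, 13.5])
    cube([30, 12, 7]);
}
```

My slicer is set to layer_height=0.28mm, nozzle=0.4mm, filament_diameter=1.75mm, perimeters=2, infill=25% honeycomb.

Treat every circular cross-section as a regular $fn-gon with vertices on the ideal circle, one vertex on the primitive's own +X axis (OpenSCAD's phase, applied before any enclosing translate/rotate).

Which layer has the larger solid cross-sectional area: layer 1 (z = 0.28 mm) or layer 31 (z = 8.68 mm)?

Layer 1 (z = 0.28): the 26.5×18.5 cube contributes its full rectangle (area 490.25 mm²); the cylinder at (0.5, 4) is not intersected at this z (z outside [16.5, 28]); the cube at (15.5, 14) does not reach this height (z outside [5.5, 24.5]); Taking the union: only the 26.5×18.5 cube is present, so the union is just that shape — area = 490.25 mm²; the cube at (4, 3.5) does not reach this height (z outside [13.5, 20.5]); Merging all regions: only the result so far is present, so the union is just that shape — area = 490.25 mm². So its area = 490.25 mm². Layer 31 (z = 8.68): the cube (footprint 26.5×18.5) is included at this height (area 490.25 mm²); the cylinder at (0.5, 4) does not reach this height (z outside [16.5, 28]); the cube at (15.5, 14) is present — its section is the full 5.5×13.5 rectangle (area 74.25 mm²); Combining (union): the regions partially overlap — summed areas 564.50 mm² minus the doubly-counted overlap 24.75 mm² gives 539.75 mm² — area = 539.75 mm²; the cube at (4, 3.5) does not reach this height (z outside [13.5, 20.5]); Taking the union: only that combined region is present, so the union is just that shape — area = 539.75 mm². So its area = 539.75 mm². Layer 31 is larger (539.75 vs 490.25 mm²).

layer 31 (z = 8.68 mm)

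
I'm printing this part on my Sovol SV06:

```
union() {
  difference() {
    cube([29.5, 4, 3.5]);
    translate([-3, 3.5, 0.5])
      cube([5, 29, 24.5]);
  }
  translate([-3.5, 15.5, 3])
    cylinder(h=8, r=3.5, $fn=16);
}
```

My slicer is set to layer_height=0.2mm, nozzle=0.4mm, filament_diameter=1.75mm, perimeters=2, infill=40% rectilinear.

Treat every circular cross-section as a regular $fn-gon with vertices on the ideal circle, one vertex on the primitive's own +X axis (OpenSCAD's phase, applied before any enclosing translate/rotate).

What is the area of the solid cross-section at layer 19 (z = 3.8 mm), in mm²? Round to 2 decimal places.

At z = 3.8 mm: the cube does not reach this height (z outside [0, 3.5]); the 5×29 cube at (-3, 3.5) contributes its full rectangle (area 145.00 mm²); After the difference (first − rest): the first operand is absent here, so nothing remains; the r=3.5 cylinder at (-3.5, 15.5) contributes a regular 16-gon of circumradius 3.5 (area = (16/2)·3.500²·sin(360°/16) = 37.50 mm²); Merging all regions: only the r=3.5 cylinder at (-3.5, 15.5) is present, so the union is just that shape — area = 37.50 mm². Overall, the cross-section is a single solid region. Net area = 37.50 mm².

37.50 mm²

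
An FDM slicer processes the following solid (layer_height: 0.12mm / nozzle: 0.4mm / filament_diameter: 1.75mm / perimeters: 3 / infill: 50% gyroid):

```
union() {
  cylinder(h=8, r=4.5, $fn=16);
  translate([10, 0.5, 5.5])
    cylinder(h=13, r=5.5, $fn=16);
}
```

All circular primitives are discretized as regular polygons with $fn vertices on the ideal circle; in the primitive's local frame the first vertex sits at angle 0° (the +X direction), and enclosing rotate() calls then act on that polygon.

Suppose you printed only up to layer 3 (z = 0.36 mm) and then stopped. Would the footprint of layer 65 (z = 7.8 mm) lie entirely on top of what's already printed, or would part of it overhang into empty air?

part overhangs

Compare the two slices. At z = 0.36: the cylinder: section is a regular 16-gon, circumradius r=4.5 (area = (16/2)·4.500²·sin(360°/16) = 61.99 mm²); the cylinder at (10, 0.5) is absent (z outside [5.5, 18.5]); Combining (union): only the r=4.5 cylinder is present, so the union is just that shape — area = 61.99 mm². At z = 7.8: the cylinder: section is a regular 16-gon, circumradius r=4.5 (area = (16/2)·4.500²·sin(360°/16) = 61.99 mm²); the r=5.5 cylinder at (10, 0.5) contributes a regular 16-gon of circumradius 5.5 (area = (16/2)·5.500²·sin(360°/16) = 92.61 mm²); Combining (union): the 2 present regions are separate (no shared area or edge), so areas and boundary lengths simply add and each stays a separate island — area = 154.60 mm². Checking containment: at z = 7.8 the cross-section extends beyond the z = 0.36 cross-section by about 92.61 mm².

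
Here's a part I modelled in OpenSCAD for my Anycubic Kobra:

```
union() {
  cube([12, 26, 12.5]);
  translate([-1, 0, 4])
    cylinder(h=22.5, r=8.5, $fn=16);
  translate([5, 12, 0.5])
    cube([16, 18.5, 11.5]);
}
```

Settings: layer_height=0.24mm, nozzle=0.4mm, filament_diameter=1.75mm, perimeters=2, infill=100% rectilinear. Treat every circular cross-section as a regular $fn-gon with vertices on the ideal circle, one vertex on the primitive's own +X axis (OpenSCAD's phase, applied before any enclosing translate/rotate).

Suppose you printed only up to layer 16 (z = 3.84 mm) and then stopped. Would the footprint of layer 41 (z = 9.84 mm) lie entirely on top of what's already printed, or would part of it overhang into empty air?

Compare the two slices. At z = 3.84: the cube (footprint 12×26) is included at this height (area 312.00 mm²); the cylinder at (-1, 0) is absent (z outside [4, 26.5]); the 16×18.5 cube at (5, 12) contributes its full rectangle (area 296.00 mm²); Combining (union): the regions partially overlap — summed areas 608.00 mm² minus the doubly-counted overlap 98.00 mm² gives 510.00 mm² — area = 510.00 mm². At z = 9.84: the cube (footprint 12×26) is included at this height (area 312.00 mm²); the r=8.5 cylinder at (-1, 0) gives a regular 16-gon of circumradius 8.5 (constant along its height) (area = (16/2)·8.500²·sin(360°/16) = 221.19 mm²); the 16×18.5 cube at (5, 12) contributes its full rectangle (area 296.00 mm²); Combining (union): the regions partially overlap — summed areas 829.19 mm² minus the doubly-counted overlap 144.90 mm² gives 684.29 mm² — area = 684.29 mm². Checking containment: at z = 9.84 the cross-section extends beyond the z = 3.84 cross-section by about 174.29 mm².

part overhangs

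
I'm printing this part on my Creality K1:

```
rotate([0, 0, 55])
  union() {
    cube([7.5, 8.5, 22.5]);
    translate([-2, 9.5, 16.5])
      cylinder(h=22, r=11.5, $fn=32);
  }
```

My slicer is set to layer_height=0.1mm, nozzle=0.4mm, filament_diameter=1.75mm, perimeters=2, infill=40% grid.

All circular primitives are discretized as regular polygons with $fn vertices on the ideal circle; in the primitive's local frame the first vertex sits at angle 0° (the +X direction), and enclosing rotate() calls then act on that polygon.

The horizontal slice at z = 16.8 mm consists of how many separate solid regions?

At z = 16.8 mm: the 7.5×8.5 cube contributes its full rectangle; the r=11.5 cylinder at (-2, 9.5) contributes a regular 32-gon of circumradius 11.5; Taking the union: the regions partially overlap (shared area 59.60 mm²), so overlapping operands fuse into one piece — 1 connected region; (rotated 55° about Z; rotation is an isometry so areas/perimeters/island counts are preserved). The result has 1 disconnected region.

1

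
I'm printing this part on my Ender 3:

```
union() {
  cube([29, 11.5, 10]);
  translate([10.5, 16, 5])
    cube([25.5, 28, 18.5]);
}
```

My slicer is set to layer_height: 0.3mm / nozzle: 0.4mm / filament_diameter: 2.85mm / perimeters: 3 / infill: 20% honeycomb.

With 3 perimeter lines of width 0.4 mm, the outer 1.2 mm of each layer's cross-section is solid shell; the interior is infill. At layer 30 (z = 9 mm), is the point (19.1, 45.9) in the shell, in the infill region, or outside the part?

At z = 9 mm: the cube (footprint 29×11.5) is included at this height; the cube at (10.5, 16) is present — its section is the full 25.5×28 rectangle; Taking the union: the 2 present regions are separate (no shared area or edge), so areas and boundary lengths simply add and each stays a separate island — 2 connected regions. Overall, the cross-section has 2 separate islands. The nearest boundary edge runs (10.50, 44.00)→(36.00, 44.00); distance from the point to it = 1.90 mm. The point is not inside any of the regions above, so it lies outside the cross-section (1.90 mm from the nearest boundary).

outside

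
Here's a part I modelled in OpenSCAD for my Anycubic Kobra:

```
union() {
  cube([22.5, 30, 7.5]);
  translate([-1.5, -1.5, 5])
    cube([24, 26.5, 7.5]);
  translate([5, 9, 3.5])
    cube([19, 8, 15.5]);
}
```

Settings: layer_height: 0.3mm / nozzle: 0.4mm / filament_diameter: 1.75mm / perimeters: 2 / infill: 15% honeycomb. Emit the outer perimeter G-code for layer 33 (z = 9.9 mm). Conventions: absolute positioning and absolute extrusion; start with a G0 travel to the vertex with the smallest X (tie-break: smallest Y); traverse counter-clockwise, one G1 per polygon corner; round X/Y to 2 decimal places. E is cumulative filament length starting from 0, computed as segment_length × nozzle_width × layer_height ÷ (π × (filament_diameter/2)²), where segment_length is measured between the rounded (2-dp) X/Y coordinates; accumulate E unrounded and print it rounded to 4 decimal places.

At z = 9.9 mm: the cube does not reach this height (z outside [0, 7.5]); the 24×26.5 cube at (-1.5, -1.5) contributes its full rectangle; the 19×8 cube at (5, 9) contributes its full rectangle; Merging all regions: the regions partially overlap (shared area 140.00 mm²), so overlapping operands fuse into one piece — 1 connected region. The outline is a single polygon with 8 vertices. Extrusion per mm of travel: 0.4 × 0.3 / (π × 0.875²) = 0.049890. Accumulating E over each segment gives final E = 5.1886.

G0 X-1.50 Y-1.50 Z9.90
G1 X22.50 Y-1.50 E1.1974
G1 X22.50 Y9.00 E1.7212
G1 X24.00 Y9.00 E1.7960
G1 X24.00 Y17.00 E2.1952
G1 X22.50 Y17.00 E2.2700
G1 X22.50 Y25.00 E2.6691
G1 X-1.50 Y25.00 E3.8665
G1 X-1.50 Y-1.50 E5.1886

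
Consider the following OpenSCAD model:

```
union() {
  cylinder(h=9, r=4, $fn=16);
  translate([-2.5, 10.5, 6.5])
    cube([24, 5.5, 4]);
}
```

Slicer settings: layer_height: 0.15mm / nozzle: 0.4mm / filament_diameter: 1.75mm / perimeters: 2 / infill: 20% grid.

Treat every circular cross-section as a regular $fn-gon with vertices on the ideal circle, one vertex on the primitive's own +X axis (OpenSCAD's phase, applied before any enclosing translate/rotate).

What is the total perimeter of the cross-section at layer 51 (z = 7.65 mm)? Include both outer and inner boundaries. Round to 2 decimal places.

At z = 7.65 mm: the cylinder: section is a regular 16-gon, circumradius r=4 (perimeter = 2·16·4.000·sin(180°/16) = 24.97 mm); the cube at (-2.5, 10.5) is present — its section is the full 24×5.5 rectangle (perimeter 59.00 mm); Taking the union: the 2 present regions are separate (no shared area or edge), so areas and boundary lengths simply add and each stays a separate island — boundary = 83.97 mm. Overall, the cross-section has 2 separate islands. Total boundary length (outer) = 83.97 mm.

83.97 mm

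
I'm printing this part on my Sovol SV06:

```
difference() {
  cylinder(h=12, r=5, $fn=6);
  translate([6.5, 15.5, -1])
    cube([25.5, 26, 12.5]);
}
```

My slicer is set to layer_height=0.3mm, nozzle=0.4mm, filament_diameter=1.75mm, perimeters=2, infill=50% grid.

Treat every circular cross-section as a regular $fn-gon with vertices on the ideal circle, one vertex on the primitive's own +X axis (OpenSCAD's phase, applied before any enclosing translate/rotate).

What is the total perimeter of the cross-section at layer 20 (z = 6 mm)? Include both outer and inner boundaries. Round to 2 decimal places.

30.00 mm

At z = 6 mm: the r=5 cylinder contributes a regular 6-gon of circumradius 5 (perimeter = 2·6·5.000·sin(180°/6) = 30.00 mm); the 25.5×26 cube at (6.5, 15.5) contributes its full rectangle (perimeter 103.00 mm); Taking the first minus the rest: starting from the r=5 cylinder, the 25.5×26 cube at (6.5, 15.5) misses the remaining region (no effect) — boundary = 30.00 mm. Overall, the cross-section is a single solid region. Total boundary length (outer) = 30.00 mm.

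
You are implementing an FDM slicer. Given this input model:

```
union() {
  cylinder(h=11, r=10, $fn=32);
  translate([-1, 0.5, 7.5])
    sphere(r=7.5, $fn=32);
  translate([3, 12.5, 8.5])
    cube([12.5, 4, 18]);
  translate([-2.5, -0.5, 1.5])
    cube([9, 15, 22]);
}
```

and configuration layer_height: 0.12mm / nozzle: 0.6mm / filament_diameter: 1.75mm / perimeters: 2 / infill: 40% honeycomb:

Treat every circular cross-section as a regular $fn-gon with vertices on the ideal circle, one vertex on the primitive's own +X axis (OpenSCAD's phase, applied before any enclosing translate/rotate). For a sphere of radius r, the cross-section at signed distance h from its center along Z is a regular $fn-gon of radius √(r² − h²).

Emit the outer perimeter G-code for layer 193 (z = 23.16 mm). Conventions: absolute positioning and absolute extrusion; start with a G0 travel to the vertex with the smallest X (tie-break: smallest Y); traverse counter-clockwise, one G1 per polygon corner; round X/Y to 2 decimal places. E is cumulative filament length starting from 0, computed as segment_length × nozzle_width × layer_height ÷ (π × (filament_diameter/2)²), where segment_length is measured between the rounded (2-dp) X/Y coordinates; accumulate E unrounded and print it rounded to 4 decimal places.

G0 X-2.50 Y-0.50 Z23.16
G1 X6.50 Y-0.50 E0.2694
G1 X6.50 Y12.50 E0.6586
G1 X15.50 Y12.50 E0.9280
G1 X15.50 Y16.50 E1.0477
G1 X3.00 Y16.50 E1.4219
G1 X3.00 Y14.50 E1.4817
G1 X-2.50 Y14.50 E1.6464
G1 X-2.50 Y-0.50 E2.0954

At z = 23.16 mm: the cylinder is absent (z outside [0, 11]); the sphere at (-1, 0.5) is not intersected at this z (|z−center|=15.660 > r=7.5); the cube at (3, 12.5) (footprint 12.5×4) is included at this height; the cube at (-2.5, -0.5) is present — its section is the full 9×15 rectangle; Taking the union: the regions partially overlap (shared area 7.00 mm²), so overlapping operands fuse into one piece — 1 connected region. The outline is a single polygon with 8 vertices. Extrusion per mm of travel: 0.6 × 0.12 / (π × 0.875²) = 0.029934. Accumulating E over each segment gives final E = 2.0954.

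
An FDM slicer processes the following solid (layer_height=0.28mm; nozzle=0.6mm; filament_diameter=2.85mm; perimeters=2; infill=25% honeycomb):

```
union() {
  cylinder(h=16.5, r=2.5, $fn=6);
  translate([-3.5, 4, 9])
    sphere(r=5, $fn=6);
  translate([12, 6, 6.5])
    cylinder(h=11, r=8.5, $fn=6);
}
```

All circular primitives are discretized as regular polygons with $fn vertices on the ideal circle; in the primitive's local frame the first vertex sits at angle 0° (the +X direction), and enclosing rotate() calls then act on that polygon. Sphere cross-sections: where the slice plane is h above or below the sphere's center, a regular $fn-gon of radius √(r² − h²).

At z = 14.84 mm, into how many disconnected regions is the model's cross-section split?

2

At z = 14.84 mm: the r=2.5 cylinder gives a regular 6-gon of circumradius 2.5 (constant along its height); the sphere at (-3.5, 4) is not intersected at this z (|z−center|=5.840 > r=5); the r=8.5 cylinder at (12, 6) contributes a regular 6-gon of circumradius 8.5; Merging all regions: the 2 present regions are separate (no shared area or edge), so areas and boundary lengths simply add and each stays a separate island — 2 connected regions. The result has 2 disconnected regions.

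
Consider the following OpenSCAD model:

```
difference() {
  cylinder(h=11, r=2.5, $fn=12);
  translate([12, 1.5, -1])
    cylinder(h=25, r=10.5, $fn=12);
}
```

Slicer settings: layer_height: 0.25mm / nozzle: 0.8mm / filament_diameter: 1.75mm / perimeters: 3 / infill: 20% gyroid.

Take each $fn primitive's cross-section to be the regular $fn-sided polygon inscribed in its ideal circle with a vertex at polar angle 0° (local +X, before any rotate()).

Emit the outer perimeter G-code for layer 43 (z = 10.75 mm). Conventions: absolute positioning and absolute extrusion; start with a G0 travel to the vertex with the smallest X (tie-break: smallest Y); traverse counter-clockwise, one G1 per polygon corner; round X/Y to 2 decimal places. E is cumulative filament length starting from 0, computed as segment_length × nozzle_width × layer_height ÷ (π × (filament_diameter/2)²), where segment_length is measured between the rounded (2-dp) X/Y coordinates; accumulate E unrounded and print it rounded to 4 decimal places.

G0 X-2.50 Y0.00 Z10.75
G1 X-2.17 Y-1.25 E0.1075
G1 X-1.25 Y-2.17 E0.2157
G1 X0.00 Y-2.50 E0.3232
G1 X1.25 Y-2.17 E0.4307
G1 X2.17 Y-1.25 E0.5389
G1 X2.20 Y-1.12 E0.5500
G1 X1.50 Y1.50 E0.7755
G1 X1.59 Y1.83 E0.8039
G1 X1.25 Y2.17 E0.8439
G1 X0.00 Y2.50 E0.9514
G1 X-1.25 Y2.17 E1.0589
G1 X-2.17 Y1.25 E1.1671
G1 X-2.50 Y0.00 E1.2746

At z = 10.75 mm: the cylinder: section is a regular 12-gon, circumradius r=2.5; the r=10.5 cylinder at (12, 1.5) contributes a regular 12-gon of circumradius 10.5; After the difference (first − rest): starting from the r=2.5 cylinder, the r=10.5 cylinder at (12, 1.5) partially overlaps it — only the 1.28 mm² overlap (of its 330.75 mm²) is removed, clipping the outline — 1 connected region. The outline is a single polygon with 13 vertices. Extrusion per mm of travel: 0.8 × 0.25 / (π × 0.875²) = 0.083150. Accumulating E over each segment gives final E = 1.2746.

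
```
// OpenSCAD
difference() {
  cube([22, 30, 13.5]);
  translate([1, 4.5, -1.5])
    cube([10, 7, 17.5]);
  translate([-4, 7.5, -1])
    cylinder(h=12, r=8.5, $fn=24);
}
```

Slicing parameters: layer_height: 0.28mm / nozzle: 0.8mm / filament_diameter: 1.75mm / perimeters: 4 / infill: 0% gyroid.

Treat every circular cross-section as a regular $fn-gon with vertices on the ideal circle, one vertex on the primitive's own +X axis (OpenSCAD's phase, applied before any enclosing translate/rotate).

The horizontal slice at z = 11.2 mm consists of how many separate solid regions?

At z = 11.2 mm: the 22×30 cube contributes its full rectangle; the cube at (1, 4.5) is present — its section is the full 10×7 rectangle; the cylinder at (-4, 7.5) is absent (z outside [-1, 11]); After the difference (first − rest): starting from the 22×30 cube, the 10×7 cube at (1, 4.5) lies wholly inside it (removes its full 70.00 mm² and its 34.00 mm outline becomes a hole wall) — 1 connected region with 1 hole. The result has 1 disconnected region.

1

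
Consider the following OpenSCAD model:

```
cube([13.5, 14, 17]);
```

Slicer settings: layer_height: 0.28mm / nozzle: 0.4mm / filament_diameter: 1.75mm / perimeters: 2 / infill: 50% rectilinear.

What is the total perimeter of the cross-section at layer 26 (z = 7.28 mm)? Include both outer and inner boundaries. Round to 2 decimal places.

55.00 mm

At z = 7.28 mm: the cube is present — its section is the full 13.5×14 rectangle (perimeter 55.00 mm). Overall, the cross-section is a single solid region. Total boundary length (outer) = 55.00 mm.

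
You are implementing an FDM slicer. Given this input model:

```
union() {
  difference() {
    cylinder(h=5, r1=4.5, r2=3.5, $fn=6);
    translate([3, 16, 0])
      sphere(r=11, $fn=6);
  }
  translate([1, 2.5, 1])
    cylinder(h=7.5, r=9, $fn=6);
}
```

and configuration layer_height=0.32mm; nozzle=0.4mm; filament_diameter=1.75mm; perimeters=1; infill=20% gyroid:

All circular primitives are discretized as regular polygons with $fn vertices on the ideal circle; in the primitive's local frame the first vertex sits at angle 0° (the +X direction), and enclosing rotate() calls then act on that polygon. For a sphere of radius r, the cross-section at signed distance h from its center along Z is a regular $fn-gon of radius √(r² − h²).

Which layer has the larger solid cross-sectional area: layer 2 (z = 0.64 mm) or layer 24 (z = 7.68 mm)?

layer 24 (z = 7.68 mm)

Layer 2 (z = 0.64): the cone (r1=4.5→r2=3.5) has section circumradius 4.372 here — a regular 6-gon (area = (6/2)·4.372²·sin(360°/6) = 49.66 mm²); the r=11 sphere at (3, 16) contributes a regular 6-gon of circumradius √(11²−0.64²) = 10.981 (area = (6/2)·10.981²·sin(360°/6) = 313.30 mm²); Subtracting the remaining from the first: starting from the cone (49.66 mm²), the r=11 sphere at (3, 16) misses the remaining region (no effect) — area = 49.66 mm²; the cylinder at (1, 2.5) is absent (z outside [1, 8.5]); Taking the union: only the result so far is present, so the union is just that shape — area = 49.66 mm². So its area = 49.66 mm². Layer 24 (z = 7.68): the cone is not intersected at this z (z outside [0, 5]); the r=11 sphere at (3, 16) slices to a regular 6-gon of circumradius 7.875 (√(r²−h²) with h=7.68 from center) (area = (6/2)·7.875²·sin(360°/6) = 161.13 mm²); Subtracting the remaining from the first: the first operand is absent here, so nothing remains; the r=9 cylinder at (1, 2.5) contributes a regular 6-gon of circumradius 9 (area = (6/2)·9.000²·sin(360°/6) = 210.44 mm²); Taking the union: only the r=9 cylinder at (1, 2.5) is present, so the union is just that shape — area = 210.44 mm². So its area = 210.44 mm². Layer 24 is larger (210.44 vs 49.66 mm²).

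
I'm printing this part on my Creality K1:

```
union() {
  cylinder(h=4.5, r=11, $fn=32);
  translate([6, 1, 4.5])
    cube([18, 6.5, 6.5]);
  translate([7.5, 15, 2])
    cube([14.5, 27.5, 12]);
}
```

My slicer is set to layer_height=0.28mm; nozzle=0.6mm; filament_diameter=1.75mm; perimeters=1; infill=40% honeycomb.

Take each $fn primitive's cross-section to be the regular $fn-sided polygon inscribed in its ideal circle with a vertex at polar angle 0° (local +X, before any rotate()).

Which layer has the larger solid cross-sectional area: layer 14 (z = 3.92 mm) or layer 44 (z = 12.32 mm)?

Layer 14 (z = 3.92): the r=11 cylinder gives a regular 32-gon of circumradius 11 (constant along its height) (area = (32/2)·11.000²·sin(360°/32) = 377.69 mm²); the cube at (6, 1) is absent (z outside [4.5, 11]); the 14.5×27.5 cube at (7.5, 15) contributes its full rectangle (area 398.75 mm²); Taking the union: the 2 present regions are separate (no shared area or edge), so areas and boundary lengths simply add and each stays a separate island — area = 776.44 mm². So its area = 776.44 mm². Layer 44 (z = 12.32): the cylinder is not intersected at this z (z outside [0, 4.5]); the cube at (6, 1) is not intersected at this z (z outside [4.5, 11]); the cube at (7.5, 15) (footprint 14.5×27.5) is included at this height (area 398.75 mm²); Taking the union: only the 14.5×27.5 cube at (7.5, 15) is present, so the union is just that shape — area = 398.75 mm². So its area = 398.75 mm². Layer 14 is larger (776.44 vs 398.75 mm²).

layer 14 (z = 3.92 mm)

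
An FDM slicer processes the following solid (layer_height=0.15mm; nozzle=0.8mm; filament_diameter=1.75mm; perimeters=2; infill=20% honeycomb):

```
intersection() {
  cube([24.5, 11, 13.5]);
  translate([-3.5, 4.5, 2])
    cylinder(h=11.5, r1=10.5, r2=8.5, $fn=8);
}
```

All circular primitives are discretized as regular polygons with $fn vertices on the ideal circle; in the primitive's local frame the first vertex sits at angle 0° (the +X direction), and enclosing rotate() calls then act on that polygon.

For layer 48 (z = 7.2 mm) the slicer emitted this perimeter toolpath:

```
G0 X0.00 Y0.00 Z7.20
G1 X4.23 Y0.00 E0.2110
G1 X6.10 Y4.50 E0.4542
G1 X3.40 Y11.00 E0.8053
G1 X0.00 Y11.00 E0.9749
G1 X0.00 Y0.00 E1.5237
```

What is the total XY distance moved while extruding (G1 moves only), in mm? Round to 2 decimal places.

Sum the Euclidean lengths of each G1 segment: total = 30.54 mm.

30.54 mm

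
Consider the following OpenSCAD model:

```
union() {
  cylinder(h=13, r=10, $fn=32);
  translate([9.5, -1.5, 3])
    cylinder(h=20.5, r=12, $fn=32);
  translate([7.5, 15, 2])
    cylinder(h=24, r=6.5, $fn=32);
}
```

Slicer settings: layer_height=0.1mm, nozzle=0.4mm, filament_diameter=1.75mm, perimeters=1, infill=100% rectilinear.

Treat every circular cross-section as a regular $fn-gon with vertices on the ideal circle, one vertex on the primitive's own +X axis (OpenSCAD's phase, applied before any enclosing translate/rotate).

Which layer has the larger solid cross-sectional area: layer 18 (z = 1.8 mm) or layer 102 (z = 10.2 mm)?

Layer 18 (z = 1.8): the r=10 cylinder contributes a regular 32-gon of circumradius 10 (area = (32/2)·10.000²·sin(360°/32) = 312.14 mm²); the cylinder at (9.5, -1.5) does not reach this height (z outside [3, 23.5]); the cylinder at (7.5, 15) is absent (z outside [2, 26]); Taking the union: only the r=10 cylinder is present, so the union is just that shape — area = 312.14 mm². So its area = 312.14 mm². Layer 102 (z = 10.2): the r=10 cylinder contributes a regular 32-gon of circumradius 10 (area = (32/2)·10.000²·sin(360°/32) = 312.14 mm²); the r=12 cylinder at (9.5, -1.5) contributes a regular 32-gon of circumradius 12 (area = (32/2)·12.000²·sin(360°/32) = 449.49 mm²); the r=6.5 cylinder at (7.5, 15) contributes a regular 32-gon of circumradius 6.5 (area = (32/2)·6.500²·sin(360°/32) = 131.88 mm²); Taking the union: the regions partially overlap — summed areas 893.51 mm² minus the doubly-counted overlap 181.18 mm² gives 712.34 mm² — area = 712.34 mm². So its area = 712.34 mm². Layer 102 is larger (712.34 vs 312.14 mm²).

layer 102 (z = 10.2 mm)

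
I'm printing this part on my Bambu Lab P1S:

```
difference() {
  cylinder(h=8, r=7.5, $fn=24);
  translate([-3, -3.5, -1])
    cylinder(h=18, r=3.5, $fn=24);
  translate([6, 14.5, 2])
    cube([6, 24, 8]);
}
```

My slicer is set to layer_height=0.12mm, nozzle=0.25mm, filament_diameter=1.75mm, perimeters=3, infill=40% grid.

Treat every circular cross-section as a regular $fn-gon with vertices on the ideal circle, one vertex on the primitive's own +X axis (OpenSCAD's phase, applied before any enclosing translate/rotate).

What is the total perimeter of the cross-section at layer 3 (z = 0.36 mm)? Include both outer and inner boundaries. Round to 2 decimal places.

58.32 mm

At z = 0.36 mm: the r=7.5 cylinder contributes a regular 24-gon of circumradius 7.5 (perimeter = 2·24·7.500·sin(180°/24) = 46.99 mm); the r=3.5 cylinder at (-3, -3.5) contributes a regular 24-gon of circumradius 3.5 (perimeter = 2·24·3.500·sin(180°/24) = 21.93 mm); the cube at (6, 14.5) is absent (z outside [2, 10]); Taking the first minus the rest: starting from the r=7.5 cylinder, the r=3.5 cylinder at (-3, -3.5) partially overlaps it — only the 35.81 mm² overlap (of its 38.05 mm²) is removed, clipping the outline — boundary = 58.32 mm. Overall, the cross-section is a single solid region. Total boundary length (outer) = 58.32 mm.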